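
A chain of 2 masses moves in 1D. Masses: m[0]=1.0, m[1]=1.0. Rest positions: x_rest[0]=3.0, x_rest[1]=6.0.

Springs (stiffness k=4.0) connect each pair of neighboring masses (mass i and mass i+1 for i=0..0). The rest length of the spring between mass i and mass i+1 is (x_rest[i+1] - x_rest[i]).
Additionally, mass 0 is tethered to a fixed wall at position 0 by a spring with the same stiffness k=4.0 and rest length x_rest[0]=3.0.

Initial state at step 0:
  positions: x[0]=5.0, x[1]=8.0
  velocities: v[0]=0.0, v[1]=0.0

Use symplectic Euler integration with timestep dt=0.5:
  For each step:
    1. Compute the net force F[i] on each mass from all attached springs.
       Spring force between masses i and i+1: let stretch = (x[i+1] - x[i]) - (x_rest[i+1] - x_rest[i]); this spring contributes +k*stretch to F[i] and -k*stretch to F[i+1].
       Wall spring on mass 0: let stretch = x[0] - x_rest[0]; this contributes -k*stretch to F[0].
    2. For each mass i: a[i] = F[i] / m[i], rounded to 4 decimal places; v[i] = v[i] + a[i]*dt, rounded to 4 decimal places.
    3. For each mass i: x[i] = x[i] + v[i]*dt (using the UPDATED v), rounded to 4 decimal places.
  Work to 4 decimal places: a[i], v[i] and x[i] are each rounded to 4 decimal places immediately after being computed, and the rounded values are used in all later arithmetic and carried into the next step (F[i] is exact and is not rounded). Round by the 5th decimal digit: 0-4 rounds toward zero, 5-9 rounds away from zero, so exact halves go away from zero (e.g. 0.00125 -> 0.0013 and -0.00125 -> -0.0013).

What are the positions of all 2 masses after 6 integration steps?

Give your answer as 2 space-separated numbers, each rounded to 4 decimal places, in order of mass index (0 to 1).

Step 0: x=[5.0000 8.0000] v=[0.0000 0.0000]
Step 1: x=[3.0000 8.0000] v=[-4.0000 0.0000]
Step 2: x=[3.0000 6.0000] v=[0.0000 -4.0000]
Step 3: x=[3.0000 4.0000] v=[0.0000 -4.0000]
Step 4: x=[1.0000 4.0000] v=[-4.0000 0.0000]
Step 5: x=[1.0000 4.0000] v=[0.0000 0.0000]
Step 6: x=[3.0000 4.0000] v=[4.0000 0.0000]

Answer: 3.0000 4.0000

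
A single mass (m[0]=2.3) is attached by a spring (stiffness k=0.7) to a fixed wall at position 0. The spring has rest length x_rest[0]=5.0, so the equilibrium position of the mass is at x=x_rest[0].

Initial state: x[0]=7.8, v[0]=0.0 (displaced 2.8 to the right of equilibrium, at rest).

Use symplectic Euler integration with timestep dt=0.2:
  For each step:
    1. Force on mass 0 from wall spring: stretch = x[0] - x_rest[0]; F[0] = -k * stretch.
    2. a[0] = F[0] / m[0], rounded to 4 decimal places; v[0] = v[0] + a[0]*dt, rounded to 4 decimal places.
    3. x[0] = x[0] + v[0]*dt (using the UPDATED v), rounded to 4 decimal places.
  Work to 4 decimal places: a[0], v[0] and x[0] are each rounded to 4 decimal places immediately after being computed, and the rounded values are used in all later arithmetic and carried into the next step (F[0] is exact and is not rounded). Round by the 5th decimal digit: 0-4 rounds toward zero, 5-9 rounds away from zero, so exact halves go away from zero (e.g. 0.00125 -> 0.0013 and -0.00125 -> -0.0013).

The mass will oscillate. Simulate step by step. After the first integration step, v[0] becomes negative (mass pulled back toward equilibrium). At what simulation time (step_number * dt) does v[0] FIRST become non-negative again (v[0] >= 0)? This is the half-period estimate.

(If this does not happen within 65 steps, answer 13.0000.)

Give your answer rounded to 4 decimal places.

Answer: 5.8000

Derivation:
Step 0: x=[7.8000] v=[0.0000]
Step 1: x=[7.7659] v=[-0.1704]
Step 2: x=[7.6981] v=[-0.3388]
Step 3: x=[7.5975] v=[-0.5030]
Step 4: x=[7.4653] v=[-0.6611]
Step 5: x=[7.3031] v=[-0.8112]
Step 6: x=[7.1128] v=[-0.9514]
Step 7: x=[6.8968] v=[-1.0800]
Step 8: x=[6.6577] v=[-1.1955]
Step 9: x=[6.3984] v=[-1.2964]
Step 10: x=[6.1221] v=[-1.3815]
Step 11: x=[5.8321] v=[-1.4498]
Step 12: x=[5.5320] v=[-1.5004]
Step 13: x=[5.2254] v=[-1.5328]
Step 14: x=[4.9161] v=[-1.5465]
Step 15: x=[4.6078] v=[-1.5414]
Step 16: x=[4.3043] v=[-1.5175]
Step 17: x=[4.0093] v=[-1.4752]
Step 18: x=[3.7263] v=[-1.4149]
Step 19: x=[3.4588] v=[-1.3374]
Step 20: x=[3.2101] v=[-1.2436]
Step 21: x=[2.9832] v=[-1.1346]
Step 22: x=[2.7808] v=[-1.0118]
Step 23: x=[2.6055] v=[-0.8767]
Step 24: x=[2.4593] v=[-0.7309]
Step 25: x=[2.3441] v=[-0.5762]
Step 26: x=[2.2612] v=[-0.4145]
Step 27: x=[2.2116] v=[-0.2478]
Step 28: x=[2.1960] v=[-0.0781]
Step 29: x=[2.2145] v=[0.0926]
First v>=0 after going negative at step 29, time=5.8000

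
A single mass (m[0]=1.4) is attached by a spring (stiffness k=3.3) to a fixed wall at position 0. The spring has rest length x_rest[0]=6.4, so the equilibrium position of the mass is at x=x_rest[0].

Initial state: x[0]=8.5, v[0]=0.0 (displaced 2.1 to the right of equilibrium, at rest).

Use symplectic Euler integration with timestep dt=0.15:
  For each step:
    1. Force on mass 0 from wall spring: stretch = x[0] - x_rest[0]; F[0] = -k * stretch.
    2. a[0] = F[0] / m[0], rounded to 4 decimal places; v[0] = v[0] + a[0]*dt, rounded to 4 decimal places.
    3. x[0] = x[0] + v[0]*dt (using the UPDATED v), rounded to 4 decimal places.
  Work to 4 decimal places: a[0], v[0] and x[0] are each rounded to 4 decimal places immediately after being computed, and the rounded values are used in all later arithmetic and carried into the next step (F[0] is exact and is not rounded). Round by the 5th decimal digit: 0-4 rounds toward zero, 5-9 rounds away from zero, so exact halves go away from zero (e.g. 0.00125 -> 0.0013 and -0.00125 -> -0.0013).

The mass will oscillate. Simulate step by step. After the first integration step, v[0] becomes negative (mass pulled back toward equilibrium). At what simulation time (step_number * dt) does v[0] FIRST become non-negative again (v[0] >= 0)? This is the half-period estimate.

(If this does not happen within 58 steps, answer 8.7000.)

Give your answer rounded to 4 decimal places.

Answer: 2.1000

Derivation:
Step 0: x=[8.5000] v=[0.0000]
Step 1: x=[8.3886] v=[-0.7425]
Step 2: x=[8.1718] v=[-1.4456]
Step 3: x=[7.8610] v=[-2.0721]
Step 4: x=[7.4727] v=[-2.5887]
Step 5: x=[7.0275] v=[-2.9680]
Step 6: x=[6.5490] v=[-3.1899]
Step 7: x=[6.0626] v=[-3.2426]
Step 8: x=[5.5941] v=[-3.1233]
Step 9: x=[5.1683] v=[-2.8384]
Step 10: x=[4.8079] v=[-2.4029]
Step 11: x=[4.5319] v=[-1.8400]
Step 12: x=[4.3550] v=[-1.1795]
Step 13: x=[4.2865] v=[-0.4564]
Step 14: x=[4.3301] v=[0.2909]
First v>=0 after going negative at step 14, time=2.1000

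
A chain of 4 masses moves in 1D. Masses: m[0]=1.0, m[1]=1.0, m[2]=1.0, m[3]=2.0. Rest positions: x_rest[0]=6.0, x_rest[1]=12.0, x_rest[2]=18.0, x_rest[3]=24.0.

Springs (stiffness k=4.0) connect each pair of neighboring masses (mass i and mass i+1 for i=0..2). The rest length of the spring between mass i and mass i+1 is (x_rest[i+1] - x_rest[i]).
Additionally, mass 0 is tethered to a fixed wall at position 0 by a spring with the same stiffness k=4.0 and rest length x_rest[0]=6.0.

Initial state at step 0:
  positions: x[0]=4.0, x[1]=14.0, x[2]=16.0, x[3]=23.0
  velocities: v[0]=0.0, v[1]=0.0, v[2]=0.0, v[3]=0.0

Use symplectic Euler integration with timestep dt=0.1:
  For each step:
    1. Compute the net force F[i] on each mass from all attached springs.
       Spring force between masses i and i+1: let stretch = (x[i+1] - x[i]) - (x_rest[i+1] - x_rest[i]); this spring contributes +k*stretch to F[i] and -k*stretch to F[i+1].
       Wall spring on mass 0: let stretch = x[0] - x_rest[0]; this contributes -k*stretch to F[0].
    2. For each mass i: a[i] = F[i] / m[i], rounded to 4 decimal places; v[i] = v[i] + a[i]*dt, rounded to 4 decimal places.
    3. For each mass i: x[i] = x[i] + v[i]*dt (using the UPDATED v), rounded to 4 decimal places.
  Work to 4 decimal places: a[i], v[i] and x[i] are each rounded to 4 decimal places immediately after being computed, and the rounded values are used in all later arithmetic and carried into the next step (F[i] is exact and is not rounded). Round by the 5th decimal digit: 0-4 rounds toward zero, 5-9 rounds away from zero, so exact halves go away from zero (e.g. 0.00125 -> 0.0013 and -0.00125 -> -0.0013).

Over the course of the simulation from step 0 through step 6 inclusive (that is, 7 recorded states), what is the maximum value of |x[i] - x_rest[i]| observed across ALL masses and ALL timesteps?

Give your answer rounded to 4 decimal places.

Step 0: x=[4.0000 14.0000 16.0000 23.0000] v=[0.0000 0.0000 0.0000 0.0000]
Step 1: x=[4.2400 13.6800 16.2000 22.9800] v=[2.4000 -3.2000 2.0000 -0.2000]
Step 2: x=[4.6880 13.0832 16.5704 22.9444] v=[4.4800 -5.9680 3.7040 -0.3560]
Step 3: x=[5.2843 12.2901 17.0563 22.9013] v=[5.9629 -7.9312 4.8587 -0.4308]
Step 4: x=[5.9495 11.4074 17.5853 22.8613] v=[6.6515 -8.8270 5.2902 -0.3998]
Step 5: x=[6.5950 10.5535 18.0782 22.8358] v=[6.4549 -8.5390 4.9294 -0.2550]
Step 6: x=[7.1350 9.8423 18.4605 22.8352] v=[5.4003 -7.1125 3.8226 -0.0065]
Max displacement = 2.1577

Answer: 2.1577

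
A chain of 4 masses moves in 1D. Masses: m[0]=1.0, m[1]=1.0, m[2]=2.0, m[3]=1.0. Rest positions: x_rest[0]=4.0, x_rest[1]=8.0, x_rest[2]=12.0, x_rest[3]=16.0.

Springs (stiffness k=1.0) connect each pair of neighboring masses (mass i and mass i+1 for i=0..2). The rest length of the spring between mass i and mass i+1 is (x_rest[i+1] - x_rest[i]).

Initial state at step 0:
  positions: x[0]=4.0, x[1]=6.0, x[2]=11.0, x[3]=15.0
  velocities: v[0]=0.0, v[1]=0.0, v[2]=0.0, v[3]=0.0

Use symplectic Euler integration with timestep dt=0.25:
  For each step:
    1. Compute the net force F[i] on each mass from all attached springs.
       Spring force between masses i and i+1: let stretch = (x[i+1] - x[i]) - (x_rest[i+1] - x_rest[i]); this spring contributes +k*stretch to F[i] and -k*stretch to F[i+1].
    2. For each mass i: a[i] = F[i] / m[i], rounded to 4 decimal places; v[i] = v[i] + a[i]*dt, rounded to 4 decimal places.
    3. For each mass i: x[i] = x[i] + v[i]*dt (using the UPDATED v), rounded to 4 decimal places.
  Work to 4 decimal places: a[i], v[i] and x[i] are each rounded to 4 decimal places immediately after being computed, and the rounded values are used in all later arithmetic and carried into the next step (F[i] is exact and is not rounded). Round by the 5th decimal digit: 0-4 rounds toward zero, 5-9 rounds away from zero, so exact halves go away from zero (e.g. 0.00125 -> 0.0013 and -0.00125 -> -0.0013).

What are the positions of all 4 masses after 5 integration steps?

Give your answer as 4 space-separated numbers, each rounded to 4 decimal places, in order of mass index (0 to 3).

Answer: 2.7213 7.8054 10.7629 14.9476

Derivation:
Step 0: x=[4.0000 6.0000 11.0000 15.0000] v=[0.0000 0.0000 0.0000 0.0000]
Step 1: x=[3.8750 6.1875 10.9688 15.0000] v=[-0.5000 0.7500 -0.1250 0.0000]
Step 2: x=[3.6445 6.5293 10.9141 14.9981] v=[-0.9219 1.3672 -0.2188 -0.0078]
Step 3: x=[3.3443 6.9649 10.8500 14.9909] v=[-1.2007 1.7422 -0.2564 -0.0288]
Step 4: x=[3.0204 7.4170 10.7939 14.9749] v=[-1.2956 1.8083 -0.2244 -0.0640]
Step 5: x=[2.7213 7.8054 10.7629 14.9476] v=[-1.1965 1.5534 -0.1239 -0.1093]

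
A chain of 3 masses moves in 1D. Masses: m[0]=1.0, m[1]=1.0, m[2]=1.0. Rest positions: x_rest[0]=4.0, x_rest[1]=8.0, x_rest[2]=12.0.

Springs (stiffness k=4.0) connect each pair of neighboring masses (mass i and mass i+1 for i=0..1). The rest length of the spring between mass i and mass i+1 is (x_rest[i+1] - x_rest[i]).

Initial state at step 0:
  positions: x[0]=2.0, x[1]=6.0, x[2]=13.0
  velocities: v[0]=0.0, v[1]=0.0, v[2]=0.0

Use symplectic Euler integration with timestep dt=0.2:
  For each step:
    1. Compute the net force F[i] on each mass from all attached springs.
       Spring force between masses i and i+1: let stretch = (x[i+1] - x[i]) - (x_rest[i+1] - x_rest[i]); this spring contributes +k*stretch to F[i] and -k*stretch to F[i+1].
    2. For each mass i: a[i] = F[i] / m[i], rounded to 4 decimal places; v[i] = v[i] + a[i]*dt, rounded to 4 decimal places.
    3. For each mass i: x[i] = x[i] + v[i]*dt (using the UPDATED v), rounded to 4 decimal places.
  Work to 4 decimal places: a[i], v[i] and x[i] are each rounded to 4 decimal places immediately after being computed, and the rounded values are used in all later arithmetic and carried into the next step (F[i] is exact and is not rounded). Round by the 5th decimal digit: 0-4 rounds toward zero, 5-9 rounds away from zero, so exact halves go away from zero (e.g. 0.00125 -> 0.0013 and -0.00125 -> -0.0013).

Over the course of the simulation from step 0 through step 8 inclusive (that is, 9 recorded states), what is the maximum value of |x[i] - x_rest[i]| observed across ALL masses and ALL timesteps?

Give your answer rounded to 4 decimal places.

Step 0: x=[2.0000 6.0000 13.0000] v=[0.0000 0.0000 0.0000]
Step 1: x=[2.0000 6.4800 12.5200] v=[0.0000 2.4000 -2.4000]
Step 2: x=[2.0768 7.2096 11.7136] v=[0.3840 3.6480 -4.0320]
Step 3: x=[2.3348 7.8386 10.8266] v=[1.2902 3.1450 -4.4352]
Step 4: x=[2.8334 8.0651 10.1015] v=[2.4932 1.1324 -3.6256]
Step 5: x=[3.5291 7.7803 9.6906] v=[3.4786 -1.4238 -2.0547]
Step 6: x=[4.2650 7.1210 9.6140] v=[3.6796 -3.2965 -0.3829]
Step 7: x=[4.8179 6.4036 9.7785] v=[2.7644 -3.5869 0.8227]
Step 8: x=[4.9845 5.9725 10.0431] v=[0.8330 -2.1555 1.3228]
Max displacement = 2.3860

Answer: 2.3860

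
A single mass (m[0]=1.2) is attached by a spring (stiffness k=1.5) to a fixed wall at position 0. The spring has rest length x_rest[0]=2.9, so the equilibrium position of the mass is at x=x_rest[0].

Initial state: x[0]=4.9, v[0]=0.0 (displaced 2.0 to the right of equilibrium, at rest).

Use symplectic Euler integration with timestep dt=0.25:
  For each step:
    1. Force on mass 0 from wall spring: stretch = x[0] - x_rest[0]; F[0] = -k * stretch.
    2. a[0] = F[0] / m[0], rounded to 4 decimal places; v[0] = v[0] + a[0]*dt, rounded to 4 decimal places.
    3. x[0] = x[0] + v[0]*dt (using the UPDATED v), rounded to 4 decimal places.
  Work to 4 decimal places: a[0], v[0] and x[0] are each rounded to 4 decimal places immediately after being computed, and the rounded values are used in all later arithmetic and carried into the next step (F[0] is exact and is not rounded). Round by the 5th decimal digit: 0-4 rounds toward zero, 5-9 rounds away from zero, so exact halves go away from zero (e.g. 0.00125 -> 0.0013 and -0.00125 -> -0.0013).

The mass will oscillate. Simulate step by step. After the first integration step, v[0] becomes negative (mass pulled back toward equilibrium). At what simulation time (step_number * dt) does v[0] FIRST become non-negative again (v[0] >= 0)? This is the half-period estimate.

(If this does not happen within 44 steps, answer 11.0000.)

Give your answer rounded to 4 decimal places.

Step 0: x=[4.9000] v=[0.0000]
Step 1: x=[4.7438] v=[-0.6250]
Step 2: x=[4.4435] v=[-1.2012]
Step 3: x=[4.0226] v=[-1.6836]
Step 4: x=[3.5140] v=[-2.0344]
Step 5: x=[2.9574] v=[-2.2263]
Step 6: x=[2.3963] v=[-2.2443]
Step 7: x=[1.8746] v=[-2.0869]
Step 8: x=[1.4330] v=[-1.7665]
Step 9: x=[1.1060] v=[-1.3081]
Step 10: x=[0.9191] v=[-0.7475]
Step 11: x=[0.8870] v=[-0.1285]
Step 12: x=[1.0122] v=[0.5006]
First v>=0 after going negative at step 12, time=3.0000

Answer: 3.0000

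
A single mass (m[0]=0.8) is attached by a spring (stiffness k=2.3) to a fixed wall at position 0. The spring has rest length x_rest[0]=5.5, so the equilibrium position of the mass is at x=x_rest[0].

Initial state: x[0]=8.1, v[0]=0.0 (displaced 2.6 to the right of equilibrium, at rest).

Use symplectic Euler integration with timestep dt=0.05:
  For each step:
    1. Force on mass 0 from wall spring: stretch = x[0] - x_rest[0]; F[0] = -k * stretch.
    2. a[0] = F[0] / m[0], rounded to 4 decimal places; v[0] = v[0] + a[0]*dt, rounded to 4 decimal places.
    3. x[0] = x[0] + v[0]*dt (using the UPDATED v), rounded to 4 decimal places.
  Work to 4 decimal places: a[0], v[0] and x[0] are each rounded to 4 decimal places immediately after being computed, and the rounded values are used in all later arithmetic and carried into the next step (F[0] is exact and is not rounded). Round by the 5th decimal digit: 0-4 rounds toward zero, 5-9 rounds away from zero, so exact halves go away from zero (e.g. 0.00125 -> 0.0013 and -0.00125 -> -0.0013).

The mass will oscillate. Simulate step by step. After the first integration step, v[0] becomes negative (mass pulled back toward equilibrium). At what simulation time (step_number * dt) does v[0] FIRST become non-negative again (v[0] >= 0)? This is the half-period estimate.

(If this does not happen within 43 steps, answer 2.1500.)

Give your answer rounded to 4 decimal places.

Answer: 1.9000

Derivation:
Step 0: x=[8.1000] v=[0.0000]
Step 1: x=[8.0813] v=[-0.3738]
Step 2: x=[8.0441] v=[-0.7449]
Step 3: x=[7.9886] v=[-1.1106]
Step 4: x=[7.9152] v=[-1.4683]
Step 5: x=[7.8244] v=[-1.8155]
Step 6: x=[7.7169] v=[-2.1496]
Step 7: x=[7.5935] v=[-2.4683]
Step 8: x=[7.4550] v=[-2.7692]
Step 9: x=[7.3025] v=[-3.0502]
Step 10: x=[7.1370] v=[-3.3093]
Step 11: x=[6.9598] v=[-3.5446]
Step 12: x=[6.7721] v=[-3.7544]
Step 13: x=[6.5752] v=[-3.9373]
Step 14: x=[6.3706] v=[-4.0919]
Step 15: x=[6.1597] v=[-4.2171]
Step 16: x=[5.9441] v=[-4.3119]
Step 17: x=[5.7253] v=[-4.3757]
Step 18: x=[5.5049] v=[-4.4081]
Step 19: x=[5.2845] v=[-4.4088]
Step 20: x=[5.0656] v=[-4.3778]
Step 21: x=[4.8498] v=[-4.3154]
Step 22: x=[4.6387] v=[-4.2219]
Step 23: x=[4.4338] v=[-4.0981]
Step 24: x=[4.2366] v=[-3.9448]
Step 25: x=[4.0484] v=[-3.7632]
Step 26: x=[3.8707] v=[-3.5545]
Step 27: x=[3.7047] v=[-3.3203]
Step 28: x=[3.5516] v=[-3.0622]
Step 29: x=[3.4125] v=[-2.7821]
Step 30: x=[3.2884] v=[-2.4820]
Step 31: x=[3.1802] v=[-2.1641]
Step 32: x=[3.0887] v=[-1.8306]
Step 33: x=[3.0145] v=[-1.4840]
Step 34: x=[2.9582] v=[-1.1267]
Step 35: x=[2.9201] v=[-0.7613]
Step 36: x=[2.9006] v=[-0.3904]
Step 37: x=[2.8998] v=[-0.0167]
Step 38: x=[2.9177] v=[0.3571]
First v>=0 after going negative at step 38, time=1.9000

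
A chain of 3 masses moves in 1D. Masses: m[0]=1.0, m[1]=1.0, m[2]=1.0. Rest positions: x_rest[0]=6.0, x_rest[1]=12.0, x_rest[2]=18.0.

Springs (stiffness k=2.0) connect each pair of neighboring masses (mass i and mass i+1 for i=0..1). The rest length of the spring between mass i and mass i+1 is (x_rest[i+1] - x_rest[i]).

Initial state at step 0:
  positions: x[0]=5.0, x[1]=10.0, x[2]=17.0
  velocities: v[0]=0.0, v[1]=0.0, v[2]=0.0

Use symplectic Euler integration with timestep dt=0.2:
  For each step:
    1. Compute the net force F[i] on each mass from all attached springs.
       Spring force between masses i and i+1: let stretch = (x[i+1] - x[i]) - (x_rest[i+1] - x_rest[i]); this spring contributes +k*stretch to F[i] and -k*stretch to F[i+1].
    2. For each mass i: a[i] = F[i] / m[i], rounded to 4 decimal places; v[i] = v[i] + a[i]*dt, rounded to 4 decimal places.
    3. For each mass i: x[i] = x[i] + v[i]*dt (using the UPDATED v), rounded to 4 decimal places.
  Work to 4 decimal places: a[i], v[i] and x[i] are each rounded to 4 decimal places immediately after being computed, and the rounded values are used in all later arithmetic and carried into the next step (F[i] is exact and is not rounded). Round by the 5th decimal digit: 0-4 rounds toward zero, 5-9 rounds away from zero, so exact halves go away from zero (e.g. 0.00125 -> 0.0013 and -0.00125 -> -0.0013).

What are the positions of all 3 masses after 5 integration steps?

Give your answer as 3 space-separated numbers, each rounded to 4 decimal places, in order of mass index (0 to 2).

Answer: 4.3527 11.2947 16.3527

Derivation:
Step 0: x=[5.0000 10.0000 17.0000] v=[0.0000 0.0000 0.0000]
Step 1: x=[4.9200 10.1600 16.9200] v=[-0.4000 0.8000 -0.4000]
Step 2: x=[4.7792 10.4416 16.7792] v=[-0.7040 1.4080 -0.7040]
Step 3: x=[4.6114 10.7772 16.6114] v=[-0.8390 1.6781 -0.8390]
Step 4: x=[4.4569 11.0863 16.4569] v=[-0.7727 1.5455 -0.7727]
Step 5: x=[4.3527 11.2947 16.3527] v=[-0.5209 1.0420 -0.5209]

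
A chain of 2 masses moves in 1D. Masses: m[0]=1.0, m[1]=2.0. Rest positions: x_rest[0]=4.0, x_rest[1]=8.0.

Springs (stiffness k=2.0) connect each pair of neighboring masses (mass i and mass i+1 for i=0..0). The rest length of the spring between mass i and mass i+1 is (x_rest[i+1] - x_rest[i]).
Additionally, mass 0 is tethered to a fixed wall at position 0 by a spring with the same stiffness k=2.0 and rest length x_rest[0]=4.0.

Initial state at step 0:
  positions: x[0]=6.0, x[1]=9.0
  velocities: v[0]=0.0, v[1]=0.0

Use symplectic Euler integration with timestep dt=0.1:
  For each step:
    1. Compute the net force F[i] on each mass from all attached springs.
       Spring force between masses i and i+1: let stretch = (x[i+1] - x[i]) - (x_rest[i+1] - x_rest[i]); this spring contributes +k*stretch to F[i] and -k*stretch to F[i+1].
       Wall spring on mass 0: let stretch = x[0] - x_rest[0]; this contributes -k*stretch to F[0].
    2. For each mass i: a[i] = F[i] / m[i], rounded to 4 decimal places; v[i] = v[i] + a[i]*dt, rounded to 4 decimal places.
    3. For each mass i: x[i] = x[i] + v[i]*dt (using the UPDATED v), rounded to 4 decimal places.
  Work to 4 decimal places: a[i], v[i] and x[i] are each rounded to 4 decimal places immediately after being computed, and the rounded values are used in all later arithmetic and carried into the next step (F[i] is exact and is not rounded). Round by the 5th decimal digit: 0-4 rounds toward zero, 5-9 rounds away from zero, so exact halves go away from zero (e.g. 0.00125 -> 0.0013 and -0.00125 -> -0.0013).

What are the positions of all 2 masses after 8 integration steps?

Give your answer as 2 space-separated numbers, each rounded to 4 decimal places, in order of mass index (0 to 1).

Answer: 4.3342 9.2275

Derivation:
Step 0: x=[6.0000 9.0000] v=[0.0000 0.0000]
Step 1: x=[5.9400 9.0100] v=[-0.6000 0.1000]
Step 2: x=[5.8226 9.0293] v=[-1.1740 0.1930]
Step 3: x=[5.6529 9.0565] v=[-1.6972 0.2723]
Step 4: x=[5.4382 9.0897] v=[-2.1471 0.3319]
Step 5: x=[5.1878 9.1264] v=[-2.5044 0.3668]
Step 6: x=[4.9124 9.1637] v=[-2.7542 0.3729]
Step 7: x=[4.6238 9.1985] v=[-2.8864 0.3478]
Step 8: x=[4.3342 9.2275] v=[-2.8962 0.2903]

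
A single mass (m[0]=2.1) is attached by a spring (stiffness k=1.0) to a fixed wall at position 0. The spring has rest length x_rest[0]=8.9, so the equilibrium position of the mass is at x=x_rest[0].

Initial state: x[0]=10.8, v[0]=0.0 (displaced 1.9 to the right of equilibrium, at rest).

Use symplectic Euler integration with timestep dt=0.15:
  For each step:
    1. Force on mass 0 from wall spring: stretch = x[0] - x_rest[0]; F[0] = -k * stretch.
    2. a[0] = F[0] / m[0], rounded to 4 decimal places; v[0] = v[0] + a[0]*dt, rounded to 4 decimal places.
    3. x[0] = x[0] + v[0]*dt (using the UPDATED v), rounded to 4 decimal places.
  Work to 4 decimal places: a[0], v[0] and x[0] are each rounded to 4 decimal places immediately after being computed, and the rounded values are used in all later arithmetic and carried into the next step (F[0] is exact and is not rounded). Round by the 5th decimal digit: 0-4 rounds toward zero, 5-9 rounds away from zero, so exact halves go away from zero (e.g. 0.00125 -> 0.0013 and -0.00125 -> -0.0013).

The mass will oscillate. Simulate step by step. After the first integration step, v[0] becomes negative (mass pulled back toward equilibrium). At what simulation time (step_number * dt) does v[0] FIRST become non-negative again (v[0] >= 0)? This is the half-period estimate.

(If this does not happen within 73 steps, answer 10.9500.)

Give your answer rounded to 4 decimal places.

Step 0: x=[10.8000] v=[0.0000]
Step 1: x=[10.7796] v=[-0.1357]
Step 2: x=[10.7391] v=[-0.2700]
Step 3: x=[10.6789] v=[-0.4014]
Step 4: x=[10.5996] v=[-0.5285]
Step 5: x=[10.5021] v=[-0.6499]
Step 6: x=[10.3875] v=[-0.7643]
Step 7: x=[10.2569] v=[-0.8705]
Step 8: x=[10.1118] v=[-0.9674]
Step 9: x=[9.9537] v=[-1.0540]
Step 10: x=[9.7843] v=[-1.1293]
Step 11: x=[9.6054] v=[-1.1925]
Step 12: x=[9.4190] v=[-1.2429]
Step 13: x=[9.2270] v=[-1.2800]
Step 14: x=[9.0315] v=[-1.3034]
Step 15: x=[8.8346] v=[-1.3128]
Step 16: x=[8.6384] v=[-1.3081]
Step 17: x=[8.4450] v=[-1.2894]
Step 18: x=[8.2565] v=[-1.2569]
Step 19: x=[8.0749] v=[-1.2109]
Step 20: x=[7.9021] v=[-1.1520]
Step 21: x=[7.7400] v=[-1.0807]
Step 22: x=[7.5903] v=[-0.9978]
Step 23: x=[7.4547] v=[-0.9042]
Step 24: x=[7.3346] v=[-0.8010]
Step 25: x=[7.2312] v=[-0.6892]
Step 26: x=[7.1457] v=[-0.5700]
Step 27: x=[7.0790] v=[-0.4447]
Step 28: x=[7.0318] v=[-0.3146]
Step 29: x=[7.0046] v=[-0.1812]
Step 30: x=[6.9977] v=[-0.0458]
Step 31: x=[7.0112] v=[0.0901]
First v>=0 after going negative at step 31, time=4.6500

Answer: 4.6500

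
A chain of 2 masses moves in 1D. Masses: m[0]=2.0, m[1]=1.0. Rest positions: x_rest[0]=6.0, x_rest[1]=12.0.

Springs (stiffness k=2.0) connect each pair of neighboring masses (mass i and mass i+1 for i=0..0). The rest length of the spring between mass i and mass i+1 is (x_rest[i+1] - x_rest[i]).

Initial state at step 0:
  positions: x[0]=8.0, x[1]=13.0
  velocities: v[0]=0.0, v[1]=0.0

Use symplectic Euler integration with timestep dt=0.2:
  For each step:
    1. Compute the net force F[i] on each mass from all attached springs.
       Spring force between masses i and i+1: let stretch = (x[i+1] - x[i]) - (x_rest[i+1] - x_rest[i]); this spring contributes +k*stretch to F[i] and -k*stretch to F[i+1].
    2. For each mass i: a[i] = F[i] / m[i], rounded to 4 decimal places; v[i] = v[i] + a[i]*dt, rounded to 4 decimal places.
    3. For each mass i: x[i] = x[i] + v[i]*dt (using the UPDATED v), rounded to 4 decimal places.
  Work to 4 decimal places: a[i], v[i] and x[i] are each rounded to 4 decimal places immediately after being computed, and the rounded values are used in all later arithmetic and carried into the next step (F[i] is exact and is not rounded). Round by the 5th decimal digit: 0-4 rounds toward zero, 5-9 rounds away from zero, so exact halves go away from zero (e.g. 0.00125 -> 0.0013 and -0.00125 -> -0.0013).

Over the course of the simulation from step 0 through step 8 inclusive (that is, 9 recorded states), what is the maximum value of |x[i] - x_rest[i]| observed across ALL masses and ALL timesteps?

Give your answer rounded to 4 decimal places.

Answer: 2.3325

Derivation:
Step 0: x=[8.0000 13.0000] v=[0.0000 0.0000]
Step 1: x=[7.9600 13.0800] v=[-0.2000 0.4000]
Step 2: x=[7.8848 13.2304] v=[-0.3760 0.7520]
Step 3: x=[7.7834 13.4332] v=[-0.5069 1.0138]
Step 4: x=[7.6680 13.6640] v=[-0.5769 1.1539]
Step 5: x=[7.5525 13.8951] v=[-0.5777 1.1555]
Step 6: x=[7.4507 14.0988] v=[-0.5092 1.0185]
Step 7: x=[7.3748 14.2507] v=[-0.3796 0.7593]
Step 8: x=[7.3339 14.3325] v=[-0.2044 0.4089]
Max displacement = 2.3325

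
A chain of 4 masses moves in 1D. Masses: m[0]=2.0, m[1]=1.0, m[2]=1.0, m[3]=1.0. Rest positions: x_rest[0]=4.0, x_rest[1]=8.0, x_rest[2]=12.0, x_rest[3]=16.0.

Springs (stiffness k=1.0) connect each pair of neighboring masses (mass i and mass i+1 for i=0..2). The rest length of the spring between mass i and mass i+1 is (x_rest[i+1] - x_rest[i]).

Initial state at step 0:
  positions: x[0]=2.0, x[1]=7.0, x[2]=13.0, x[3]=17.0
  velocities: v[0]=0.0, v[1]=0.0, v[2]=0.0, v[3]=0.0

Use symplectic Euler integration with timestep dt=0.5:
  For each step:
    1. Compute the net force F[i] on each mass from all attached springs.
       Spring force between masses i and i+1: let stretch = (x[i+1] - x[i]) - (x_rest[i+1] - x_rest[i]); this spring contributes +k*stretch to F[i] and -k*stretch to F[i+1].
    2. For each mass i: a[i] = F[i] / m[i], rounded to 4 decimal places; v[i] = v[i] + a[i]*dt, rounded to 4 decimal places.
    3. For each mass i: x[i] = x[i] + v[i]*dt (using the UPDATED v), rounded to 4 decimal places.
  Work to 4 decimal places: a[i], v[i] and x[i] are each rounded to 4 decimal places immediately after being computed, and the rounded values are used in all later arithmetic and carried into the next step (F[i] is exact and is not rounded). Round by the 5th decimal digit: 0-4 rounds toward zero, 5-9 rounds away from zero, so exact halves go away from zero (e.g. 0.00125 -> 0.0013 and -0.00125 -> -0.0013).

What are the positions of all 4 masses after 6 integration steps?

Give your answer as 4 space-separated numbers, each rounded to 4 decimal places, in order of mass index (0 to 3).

Step 0: x=[2.0000 7.0000 13.0000 17.0000] v=[0.0000 0.0000 0.0000 0.0000]
Step 1: x=[2.1250 7.2500 12.5000 17.0000] v=[0.2500 0.5000 -1.0000 0.0000]
Step 2: x=[2.3907 7.5313 11.8125 16.8750] v=[0.5313 0.5625 -1.3750 -0.2500]
Step 3: x=[2.7990 7.5977 11.3203 16.4844] v=[0.8165 0.1328 -0.9844 -0.7813]
Step 4: x=[3.3071 7.3951 11.1885 15.8027] v=[1.0162 -0.4053 -0.2637 -1.3634]
Step 5: x=[3.8262 7.1188 11.2619 14.9675] v=[1.0382 -0.5526 0.1467 -1.6705]
Step 6: x=[4.2569 7.0551 11.2259 14.2059] v=[0.8614 -0.1274 -0.0721 -1.5233]

Answer: 4.2569 7.0551 11.2259 14.2059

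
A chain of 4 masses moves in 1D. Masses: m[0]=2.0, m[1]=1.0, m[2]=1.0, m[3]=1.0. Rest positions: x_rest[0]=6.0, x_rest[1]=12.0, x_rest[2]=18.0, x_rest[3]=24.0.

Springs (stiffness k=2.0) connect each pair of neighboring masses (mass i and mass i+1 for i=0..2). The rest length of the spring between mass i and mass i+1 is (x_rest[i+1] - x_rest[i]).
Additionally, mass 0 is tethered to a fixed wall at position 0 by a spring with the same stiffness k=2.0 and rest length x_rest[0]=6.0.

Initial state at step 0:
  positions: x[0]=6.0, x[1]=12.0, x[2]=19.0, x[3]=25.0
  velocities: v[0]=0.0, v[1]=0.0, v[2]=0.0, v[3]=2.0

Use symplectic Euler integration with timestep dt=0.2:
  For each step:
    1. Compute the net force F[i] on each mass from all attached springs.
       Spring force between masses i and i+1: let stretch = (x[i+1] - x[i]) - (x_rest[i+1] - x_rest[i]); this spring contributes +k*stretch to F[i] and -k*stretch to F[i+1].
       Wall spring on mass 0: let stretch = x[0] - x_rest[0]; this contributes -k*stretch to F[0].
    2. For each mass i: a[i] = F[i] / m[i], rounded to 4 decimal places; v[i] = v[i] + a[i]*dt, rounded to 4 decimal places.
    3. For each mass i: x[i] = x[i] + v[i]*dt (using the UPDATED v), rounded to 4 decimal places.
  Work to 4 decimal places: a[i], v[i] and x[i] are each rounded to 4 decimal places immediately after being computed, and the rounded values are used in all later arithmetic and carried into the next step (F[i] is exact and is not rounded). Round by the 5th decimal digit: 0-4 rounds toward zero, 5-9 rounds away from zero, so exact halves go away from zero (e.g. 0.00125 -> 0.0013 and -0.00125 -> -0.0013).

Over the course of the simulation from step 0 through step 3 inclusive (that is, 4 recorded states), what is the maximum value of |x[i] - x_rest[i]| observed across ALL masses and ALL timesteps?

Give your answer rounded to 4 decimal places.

Answer: 2.0472

Derivation:
Step 0: x=[6.0000 12.0000 19.0000 25.0000] v=[0.0000 0.0000 0.0000 2.0000]
Step 1: x=[6.0000 12.0800 18.9200 25.4000] v=[0.0000 0.4000 -0.4000 2.0000]
Step 2: x=[6.0032 12.2208 18.8112 25.7616] v=[0.0160 0.7040 -0.5440 1.8080]
Step 3: x=[6.0150 12.3914 18.7312 26.0472] v=[0.0589 0.8531 -0.4000 1.4278]
Max displacement = 2.0472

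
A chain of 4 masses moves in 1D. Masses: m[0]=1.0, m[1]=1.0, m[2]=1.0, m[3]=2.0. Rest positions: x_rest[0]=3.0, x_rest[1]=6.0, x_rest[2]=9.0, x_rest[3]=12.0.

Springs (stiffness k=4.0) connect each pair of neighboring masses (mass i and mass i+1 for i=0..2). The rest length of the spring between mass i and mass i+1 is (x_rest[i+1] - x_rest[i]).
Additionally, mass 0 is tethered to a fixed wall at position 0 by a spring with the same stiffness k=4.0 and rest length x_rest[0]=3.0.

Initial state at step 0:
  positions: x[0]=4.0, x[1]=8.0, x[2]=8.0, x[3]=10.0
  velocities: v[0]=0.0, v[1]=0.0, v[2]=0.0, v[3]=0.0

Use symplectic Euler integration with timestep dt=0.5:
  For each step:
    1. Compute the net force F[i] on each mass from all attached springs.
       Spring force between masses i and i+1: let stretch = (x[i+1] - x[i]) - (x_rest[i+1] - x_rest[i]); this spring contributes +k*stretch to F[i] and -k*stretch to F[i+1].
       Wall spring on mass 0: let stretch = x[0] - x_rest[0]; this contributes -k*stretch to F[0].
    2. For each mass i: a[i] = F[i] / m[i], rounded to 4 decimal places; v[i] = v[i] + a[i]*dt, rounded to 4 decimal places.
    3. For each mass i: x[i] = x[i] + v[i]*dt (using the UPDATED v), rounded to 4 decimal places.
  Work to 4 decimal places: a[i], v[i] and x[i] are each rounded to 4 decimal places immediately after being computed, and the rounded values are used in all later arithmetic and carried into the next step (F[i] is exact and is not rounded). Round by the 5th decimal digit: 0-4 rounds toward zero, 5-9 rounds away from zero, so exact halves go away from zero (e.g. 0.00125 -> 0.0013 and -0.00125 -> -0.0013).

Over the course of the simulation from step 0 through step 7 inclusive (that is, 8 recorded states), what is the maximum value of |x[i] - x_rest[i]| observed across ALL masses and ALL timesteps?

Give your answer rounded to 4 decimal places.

Step 0: x=[4.0000 8.0000 8.0000 10.0000] v=[0.0000 0.0000 0.0000 0.0000]
Step 1: x=[4.0000 4.0000 10.0000 10.5000] v=[0.0000 -8.0000 4.0000 1.0000]
Step 2: x=[0.0000 6.0000 6.5000 12.2500] v=[-8.0000 4.0000 -7.0000 3.5000]
Step 3: x=[2.0000 2.5000 8.2500 12.6250] v=[4.0000 -7.0000 3.5000 0.7500]
Step 4: x=[2.5000 4.2500 8.6250 12.3125] v=[1.0000 3.5000 0.7500 -0.6250]
Step 5: x=[2.2500 8.6250 8.3125 11.6563] v=[-0.5000 8.7500 -0.6250 -1.3125]
Step 6: x=[6.1250 6.3125 11.6563 10.8282] v=[7.7500 -4.6250 6.6876 -1.6563]
Step 7: x=[4.0625 9.1563 8.8282 11.9141] v=[-4.1250 5.6876 -5.6562 2.1718]
Max displacement = 3.5000

Answer: 3.5000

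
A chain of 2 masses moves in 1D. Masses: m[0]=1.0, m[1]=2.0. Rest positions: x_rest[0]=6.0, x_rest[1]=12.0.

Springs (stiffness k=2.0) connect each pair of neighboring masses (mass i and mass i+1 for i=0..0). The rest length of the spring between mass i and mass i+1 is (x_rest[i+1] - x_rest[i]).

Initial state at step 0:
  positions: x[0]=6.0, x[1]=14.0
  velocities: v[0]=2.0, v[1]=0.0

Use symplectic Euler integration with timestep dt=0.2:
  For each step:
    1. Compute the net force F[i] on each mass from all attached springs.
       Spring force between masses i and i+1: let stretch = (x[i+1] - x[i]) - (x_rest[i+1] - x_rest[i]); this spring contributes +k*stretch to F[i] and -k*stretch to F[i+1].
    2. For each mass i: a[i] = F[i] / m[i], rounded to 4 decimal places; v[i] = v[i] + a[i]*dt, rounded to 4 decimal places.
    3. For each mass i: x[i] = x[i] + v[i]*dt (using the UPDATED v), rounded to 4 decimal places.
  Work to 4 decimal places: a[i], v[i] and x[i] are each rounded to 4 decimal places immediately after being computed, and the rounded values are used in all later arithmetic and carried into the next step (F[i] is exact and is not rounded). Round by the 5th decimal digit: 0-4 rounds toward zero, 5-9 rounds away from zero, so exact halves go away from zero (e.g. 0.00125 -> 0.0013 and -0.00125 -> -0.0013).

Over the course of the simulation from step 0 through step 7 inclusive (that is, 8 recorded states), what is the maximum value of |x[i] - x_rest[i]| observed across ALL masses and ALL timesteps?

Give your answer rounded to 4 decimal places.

Step 0: x=[6.0000 14.0000] v=[2.0000 0.0000]
Step 1: x=[6.5600 13.9200] v=[2.8000 -0.4000]
Step 2: x=[7.2288 13.7856] v=[3.3440 -0.6720]
Step 3: x=[7.9421 13.6289] v=[3.5667 -0.7834]
Step 4: x=[8.6304 13.4847] v=[3.4414 -0.7208]
Step 5: x=[9.2270 13.3864] v=[2.9831 -0.4917]
Step 6: x=[9.6764 13.3617] v=[2.2469 -0.1236]
Step 7: x=[9.9406 13.4296] v=[1.3210 0.3393]
Max displacement = 3.9406

Answer: 3.9406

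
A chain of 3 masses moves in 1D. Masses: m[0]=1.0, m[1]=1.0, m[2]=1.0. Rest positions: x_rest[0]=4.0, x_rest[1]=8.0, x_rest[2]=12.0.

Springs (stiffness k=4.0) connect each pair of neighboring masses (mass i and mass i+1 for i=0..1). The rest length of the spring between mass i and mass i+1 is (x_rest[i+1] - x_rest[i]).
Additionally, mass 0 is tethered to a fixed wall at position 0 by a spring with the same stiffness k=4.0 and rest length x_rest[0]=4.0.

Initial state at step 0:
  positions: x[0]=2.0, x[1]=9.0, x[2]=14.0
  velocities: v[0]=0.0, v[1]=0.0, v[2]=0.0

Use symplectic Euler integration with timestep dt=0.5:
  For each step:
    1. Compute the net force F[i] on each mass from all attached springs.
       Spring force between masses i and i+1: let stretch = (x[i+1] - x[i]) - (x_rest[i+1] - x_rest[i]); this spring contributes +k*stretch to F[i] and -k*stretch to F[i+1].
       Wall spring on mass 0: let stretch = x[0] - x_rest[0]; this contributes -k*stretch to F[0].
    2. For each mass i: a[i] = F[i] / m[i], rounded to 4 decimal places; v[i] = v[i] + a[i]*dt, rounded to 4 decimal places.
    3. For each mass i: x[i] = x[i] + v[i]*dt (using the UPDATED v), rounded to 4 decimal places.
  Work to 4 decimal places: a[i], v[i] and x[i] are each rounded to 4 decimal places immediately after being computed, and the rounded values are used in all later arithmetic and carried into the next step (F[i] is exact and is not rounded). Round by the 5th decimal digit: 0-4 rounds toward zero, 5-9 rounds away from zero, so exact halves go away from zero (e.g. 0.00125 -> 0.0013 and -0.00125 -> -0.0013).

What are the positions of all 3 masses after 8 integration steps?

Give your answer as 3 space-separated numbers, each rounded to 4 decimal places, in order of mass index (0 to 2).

Step 0: x=[2.0000 9.0000 14.0000] v=[0.0000 0.0000 0.0000]
Step 1: x=[7.0000 7.0000 13.0000] v=[10.0000 -4.0000 -2.0000]
Step 2: x=[5.0000 11.0000 10.0000] v=[-4.0000 8.0000 -6.0000]
Step 3: x=[4.0000 8.0000 12.0000] v=[-2.0000 -6.0000 4.0000]
Step 4: x=[3.0000 5.0000 14.0000] v=[-2.0000 -6.0000 4.0000]
Step 5: x=[1.0000 9.0000 11.0000] v=[-4.0000 8.0000 -6.0000]
Step 6: x=[6.0000 7.0000 10.0000] v=[10.0000 -4.0000 -2.0000]
Step 7: x=[6.0000 7.0000 10.0000] v=[0.0000 0.0000 0.0000]
Step 8: x=[1.0000 9.0000 11.0000] v=[-10.0000 4.0000 2.0000]

Answer: 1.0000 9.0000 11.0000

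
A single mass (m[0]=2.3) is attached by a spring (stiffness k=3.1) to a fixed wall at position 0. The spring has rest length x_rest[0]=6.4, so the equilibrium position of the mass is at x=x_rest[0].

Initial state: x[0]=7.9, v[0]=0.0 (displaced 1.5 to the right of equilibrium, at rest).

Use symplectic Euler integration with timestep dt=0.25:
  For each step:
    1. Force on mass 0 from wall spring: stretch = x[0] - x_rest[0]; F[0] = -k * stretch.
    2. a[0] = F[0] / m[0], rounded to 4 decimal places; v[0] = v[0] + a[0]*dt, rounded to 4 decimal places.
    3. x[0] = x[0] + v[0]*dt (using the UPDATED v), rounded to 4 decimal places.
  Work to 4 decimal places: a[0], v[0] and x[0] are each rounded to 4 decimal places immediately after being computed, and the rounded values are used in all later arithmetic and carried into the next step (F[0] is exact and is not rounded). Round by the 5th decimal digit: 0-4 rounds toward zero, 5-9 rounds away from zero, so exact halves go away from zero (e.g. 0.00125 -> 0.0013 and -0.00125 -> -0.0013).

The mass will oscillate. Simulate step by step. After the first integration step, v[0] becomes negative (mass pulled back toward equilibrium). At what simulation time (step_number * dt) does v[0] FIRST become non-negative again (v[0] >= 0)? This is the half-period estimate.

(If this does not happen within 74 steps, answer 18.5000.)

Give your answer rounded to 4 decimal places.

Answer: 2.7500

Derivation:
Step 0: x=[7.9000] v=[0.0000]
Step 1: x=[7.7737] v=[-0.5054]
Step 2: x=[7.5316] v=[-0.9683]
Step 3: x=[7.1942] v=[-1.3496]
Step 4: x=[6.7899] v=[-1.6172]
Step 5: x=[6.3528] v=[-1.7486]
Step 6: x=[5.9196] v=[-1.7327]
Step 7: x=[5.5269] v=[-1.5708]
Step 8: x=[5.2078] v=[-1.2766]
Step 9: x=[4.9891] v=[-0.8749]
Step 10: x=[4.8892] v=[-0.3995]
Step 11: x=[4.9166] v=[0.1096]
First v>=0 after going negative at step 11, time=2.7500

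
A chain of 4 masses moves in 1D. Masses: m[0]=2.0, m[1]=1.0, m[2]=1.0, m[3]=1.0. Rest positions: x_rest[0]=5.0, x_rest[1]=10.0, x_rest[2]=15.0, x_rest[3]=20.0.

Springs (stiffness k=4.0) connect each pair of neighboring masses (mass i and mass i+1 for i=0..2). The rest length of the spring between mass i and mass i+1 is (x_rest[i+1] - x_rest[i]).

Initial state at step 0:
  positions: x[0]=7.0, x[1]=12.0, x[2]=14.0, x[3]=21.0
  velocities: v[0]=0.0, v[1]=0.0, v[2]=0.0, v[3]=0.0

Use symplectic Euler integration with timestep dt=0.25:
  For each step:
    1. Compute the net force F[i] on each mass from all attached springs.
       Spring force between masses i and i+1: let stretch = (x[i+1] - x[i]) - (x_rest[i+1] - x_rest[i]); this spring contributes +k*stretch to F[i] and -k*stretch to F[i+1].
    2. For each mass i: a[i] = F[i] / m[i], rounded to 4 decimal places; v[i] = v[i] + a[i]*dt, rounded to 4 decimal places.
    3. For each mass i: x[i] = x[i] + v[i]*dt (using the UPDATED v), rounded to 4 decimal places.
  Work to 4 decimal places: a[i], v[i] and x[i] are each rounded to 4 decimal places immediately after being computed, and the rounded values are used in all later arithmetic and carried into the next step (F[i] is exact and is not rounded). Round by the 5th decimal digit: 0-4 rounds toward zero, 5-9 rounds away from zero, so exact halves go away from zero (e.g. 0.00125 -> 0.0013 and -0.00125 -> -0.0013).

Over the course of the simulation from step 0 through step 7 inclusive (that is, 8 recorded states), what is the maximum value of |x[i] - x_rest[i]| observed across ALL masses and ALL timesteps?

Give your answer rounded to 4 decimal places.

Step 0: x=[7.0000 12.0000 14.0000 21.0000] v=[0.0000 0.0000 0.0000 0.0000]
Step 1: x=[7.0000 11.2500 15.2500 20.5000] v=[0.0000 -3.0000 5.0000 -2.0000]
Step 2: x=[6.9063 10.4375 16.8125 19.9375] v=[-0.3750 -3.2500 6.2500 -2.2500]
Step 3: x=[6.6290 10.3360 17.5625 19.8438] v=[-1.1094 -0.4062 3.0000 -0.3750]
Step 4: x=[6.1900 11.1143 17.0762 20.4297] v=[-1.7559 3.1133 -1.9452 2.3437]
Step 5: x=[5.7416 12.1520 15.9378 21.4273] v=[-1.7938 4.1509 -4.5536 3.9902]
Step 6: x=[5.4695 12.5336 15.2253 22.3025] v=[-1.0886 1.5263 -2.8499 3.5007]
Step 7: x=[5.4554 11.8221 15.6092 22.6584] v=[-0.0566 -2.8461 1.5356 1.4235]
Max displacement = 2.6584

Answer: 2.6584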